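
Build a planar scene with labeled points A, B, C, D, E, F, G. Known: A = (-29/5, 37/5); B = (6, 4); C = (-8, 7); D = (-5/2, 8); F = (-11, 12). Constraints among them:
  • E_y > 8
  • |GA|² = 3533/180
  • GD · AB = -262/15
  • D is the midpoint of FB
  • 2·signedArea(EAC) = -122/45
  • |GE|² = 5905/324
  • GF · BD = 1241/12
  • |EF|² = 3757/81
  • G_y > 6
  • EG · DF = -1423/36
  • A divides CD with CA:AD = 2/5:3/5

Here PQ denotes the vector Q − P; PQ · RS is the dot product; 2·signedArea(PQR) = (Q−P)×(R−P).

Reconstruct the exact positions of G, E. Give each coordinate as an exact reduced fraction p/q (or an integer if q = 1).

1. G_x = -3/2  [GF · BD = 1241/12 ∩ GD · AB = -262/15]
2. G_y = 19/3  [GF · BD = 1241/12 ∩ GD · AB = -262/15]
   → G = (-3/2, 19/3)
3. E_x = -5  [2·signedArea(EAC) = -122/45 ∩ EG · DF = -1423/36]
4. E_y = 79/9  [2·signedArea(EAC) = -122/45 ∩ EG · DF = -1423/36]
   → E = (-5, 79/9)

E = (-5, 79/9)
G = (-3/2, 19/3)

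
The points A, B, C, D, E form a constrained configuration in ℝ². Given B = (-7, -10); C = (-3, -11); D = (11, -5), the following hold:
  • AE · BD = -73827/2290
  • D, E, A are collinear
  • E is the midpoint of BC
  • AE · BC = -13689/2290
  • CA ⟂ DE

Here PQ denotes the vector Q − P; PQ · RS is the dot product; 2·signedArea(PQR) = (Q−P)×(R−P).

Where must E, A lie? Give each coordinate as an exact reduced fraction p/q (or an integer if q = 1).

A = (-3853/1145, -11379/1145)
E = (-5, -21/2)

1. E_x = -5  [E is the midpoint of BC]
2. E_y = -21/2  [E is the midpoint of BC]
   → E = (-5, -21/2)
3. A_x = -3853/1145  [D, E, A are collinear ∩ CA ⟂ DE]
4. A_y = -11379/1145  [D, E, A are collinear ∩ CA ⟂ DE]
   → A = (-3853/1145, -11379/1145)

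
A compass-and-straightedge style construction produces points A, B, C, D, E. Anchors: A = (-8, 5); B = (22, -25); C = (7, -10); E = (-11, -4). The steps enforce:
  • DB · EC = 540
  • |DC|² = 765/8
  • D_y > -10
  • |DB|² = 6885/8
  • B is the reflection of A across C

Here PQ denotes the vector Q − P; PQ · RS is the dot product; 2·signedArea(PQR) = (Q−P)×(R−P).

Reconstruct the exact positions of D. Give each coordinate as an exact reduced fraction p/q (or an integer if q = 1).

1. D_x = -11/4  [line -18·x + 6·y + 6 = 0 ∩ |DB|² = 6885/8]
2. D_y = -37/4  [line -18·x + 6·y + 6 = 0 ∩ |DB|² = 6885/8]
   → D = (-11/4, -37/4)

D = (-11/4, -37/4)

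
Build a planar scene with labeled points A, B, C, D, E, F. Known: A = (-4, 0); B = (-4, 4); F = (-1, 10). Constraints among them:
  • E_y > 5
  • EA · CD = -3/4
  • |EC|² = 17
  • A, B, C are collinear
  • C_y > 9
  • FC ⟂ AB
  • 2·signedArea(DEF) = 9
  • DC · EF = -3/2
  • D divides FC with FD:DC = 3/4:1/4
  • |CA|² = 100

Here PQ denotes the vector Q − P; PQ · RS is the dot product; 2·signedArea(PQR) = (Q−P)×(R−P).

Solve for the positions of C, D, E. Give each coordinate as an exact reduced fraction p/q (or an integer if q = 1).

1. C_x = -4  [A, B, C are collinear ∩ FC ⟂ AB]
2. C_y = 10  [A, B, C are collinear ∩ FC ⟂ AB]
   → C = (-4, 10)
3. D_x = -13/4  [D divides FC with FD:DC = 3/4:1/4]
4. D_y = 10  [D divides FC with FD:DC = 3/4:1/4]
   → D = (-13/4, 10)
5. E_x = -3  [EA · CD = -3/4 ∩ 2·signedArea(DEF) = 9]
6. E_y = 6  [EA · CD = -3/4 ∩ 2·signedArea(DEF) = 9]
   → E = (-3, 6)

C = (-4, 10)
D = (-13/4, 10)
E = (-3, 6)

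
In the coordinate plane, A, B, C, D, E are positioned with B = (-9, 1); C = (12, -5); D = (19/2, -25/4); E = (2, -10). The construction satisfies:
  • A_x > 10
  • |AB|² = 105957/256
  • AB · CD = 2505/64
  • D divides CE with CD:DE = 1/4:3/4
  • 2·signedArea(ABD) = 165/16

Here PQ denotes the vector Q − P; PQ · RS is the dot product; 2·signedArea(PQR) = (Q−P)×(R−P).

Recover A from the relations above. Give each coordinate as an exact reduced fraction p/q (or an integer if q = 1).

1. A_x = 81/8  [AB · CD = 2505/64 ∩ 2·signedArea(ABD) = 165/16]
2. A_y = -95/16  [AB · CD = 2505/64 ∩ 2·signedArea(ABD) = 165/16]
   → A = (81/8, -95/16)

A = (81/8, -95/16)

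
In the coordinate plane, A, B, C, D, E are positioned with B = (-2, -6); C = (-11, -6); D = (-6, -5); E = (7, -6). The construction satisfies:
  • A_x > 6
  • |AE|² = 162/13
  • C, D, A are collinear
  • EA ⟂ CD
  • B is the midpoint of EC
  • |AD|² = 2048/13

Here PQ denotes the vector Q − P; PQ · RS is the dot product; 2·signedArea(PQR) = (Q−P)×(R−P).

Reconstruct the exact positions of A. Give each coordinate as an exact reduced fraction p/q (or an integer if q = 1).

A = (82/13, -33/13)

1. A_x = 82/13  [C, D, A are collinear ∩ EA ⟂ CD]
2. A_y = -33/13  [C, D, A are collinear ∩ EA ⟂ CD]
   → A = (82/13, -33/13)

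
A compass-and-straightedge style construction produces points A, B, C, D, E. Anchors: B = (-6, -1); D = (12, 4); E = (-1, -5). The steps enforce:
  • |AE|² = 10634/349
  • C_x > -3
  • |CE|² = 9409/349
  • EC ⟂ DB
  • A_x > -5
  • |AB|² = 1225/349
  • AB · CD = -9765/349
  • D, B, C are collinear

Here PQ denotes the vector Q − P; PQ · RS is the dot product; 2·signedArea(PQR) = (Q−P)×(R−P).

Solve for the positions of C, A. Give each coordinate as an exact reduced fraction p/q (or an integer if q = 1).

A = (-1464/349, -174/349)
C = (-834/349, 1/349)

1. C_x = -834/349  [D, B, C are collinear ∩ EC ⟂ DB]
2. C_y = 1/349  [D, B, C are collinear ∩ EC ⟂ DB]
   → C = (-834/349, 1/349)
3. A_x = -1464/349  [line -5022/349·x + -1395/349·y + -21762/349 = 0 ∩ |AB|² = 1225/349]
4. A_y = -174/349  [line -5022/349·x + -1395/349·y + -21762/349 = 0 ∩ |AB|² = 1225/349]
   → A = (-1464/349, -174/349)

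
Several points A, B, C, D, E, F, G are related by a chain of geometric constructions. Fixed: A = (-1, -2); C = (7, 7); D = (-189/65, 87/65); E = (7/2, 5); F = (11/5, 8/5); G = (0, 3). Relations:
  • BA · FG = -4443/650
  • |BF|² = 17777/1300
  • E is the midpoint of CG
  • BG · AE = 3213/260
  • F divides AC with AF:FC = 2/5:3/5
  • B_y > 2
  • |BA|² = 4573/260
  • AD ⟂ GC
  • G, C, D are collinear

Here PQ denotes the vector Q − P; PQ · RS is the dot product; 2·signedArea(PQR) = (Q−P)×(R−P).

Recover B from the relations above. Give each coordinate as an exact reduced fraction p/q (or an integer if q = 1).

1. B_x = -189/130  [BA · FG = -4443/650 ∩ BG · AE = 3213/260]
2. B_y = 141/65  [BA · FG = -4443/650 ∩ BG · AE = 3213/260]
   → B = (-189/130, 141/65)

B = (-189/130, 141/65)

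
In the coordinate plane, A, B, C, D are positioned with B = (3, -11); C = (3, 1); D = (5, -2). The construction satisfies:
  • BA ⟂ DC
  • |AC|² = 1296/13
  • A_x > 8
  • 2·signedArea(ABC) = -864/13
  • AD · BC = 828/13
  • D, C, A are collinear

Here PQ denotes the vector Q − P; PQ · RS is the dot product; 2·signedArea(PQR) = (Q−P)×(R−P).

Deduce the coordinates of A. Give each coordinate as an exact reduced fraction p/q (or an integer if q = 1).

A = (111/13, -95/13)

1. A_x = 111/13  [D, C, A are collinear ∩ BA ⟂ DC]
2. A_y = -95/13  [D, C, A are collinear ∩ BA ⟂ DC]
   → A = (111/13, -95/13)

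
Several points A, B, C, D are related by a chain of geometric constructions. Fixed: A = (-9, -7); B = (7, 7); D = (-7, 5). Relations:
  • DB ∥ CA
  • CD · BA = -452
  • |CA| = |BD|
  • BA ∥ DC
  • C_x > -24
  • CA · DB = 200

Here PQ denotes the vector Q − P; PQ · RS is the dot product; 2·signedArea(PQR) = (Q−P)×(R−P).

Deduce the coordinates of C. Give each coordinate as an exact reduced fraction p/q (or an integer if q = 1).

1. C_x = -23  [DB ∥ CA ∩ BA ∥ DC]
2. C_y = -9  [DB ∥ CA ∩ BA ∥ DC]
   → C = (-23, -9)

C = (-23, -9)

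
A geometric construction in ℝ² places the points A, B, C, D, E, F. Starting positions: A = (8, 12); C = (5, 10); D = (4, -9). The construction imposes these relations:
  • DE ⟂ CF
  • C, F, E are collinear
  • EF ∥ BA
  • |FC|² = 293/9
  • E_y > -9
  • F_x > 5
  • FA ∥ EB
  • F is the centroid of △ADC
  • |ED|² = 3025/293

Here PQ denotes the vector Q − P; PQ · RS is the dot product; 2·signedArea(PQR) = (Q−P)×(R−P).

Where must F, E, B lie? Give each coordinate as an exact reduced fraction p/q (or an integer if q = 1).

B = (8372/879, -842/879)
E = (2107/293, -2527/293)
F = (17/3, 13/3)

1. F_x = 17/3  [F is the centroid of △ADC]
2. F_y = 13/3  [F is the centroid of △ADC]
   → F = (17/3, 13/3)
3. E_x = 2107/293  [C, F, E are collinear ∩ DE ⟂ CF]
4. E_y = -2527/293  [C, F, E are collinear ∩ DE ⟂ CF]
   → E = (2107/293, -2527/293)
5. B_x = 8372/879  [EF ∥ BA ∩ FA ∥ EB]
6. B_y = -842/879  [EF ∥ BA ∩ FA ∥ EB]
   → B = (8372/879, -842/879)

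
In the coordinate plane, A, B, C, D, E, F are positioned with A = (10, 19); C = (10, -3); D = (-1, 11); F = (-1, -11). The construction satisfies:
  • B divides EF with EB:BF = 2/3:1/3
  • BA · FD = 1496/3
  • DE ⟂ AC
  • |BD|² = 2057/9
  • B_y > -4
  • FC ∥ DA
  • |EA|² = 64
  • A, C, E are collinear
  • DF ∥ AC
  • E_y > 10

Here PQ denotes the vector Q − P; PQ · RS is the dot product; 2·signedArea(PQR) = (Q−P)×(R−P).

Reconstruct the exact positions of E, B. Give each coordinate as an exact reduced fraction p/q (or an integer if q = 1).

1. E_x = 10  [A, C, E are collinear ∩ DE ⟂ AC]
2. E_y = 11  [A, C, E are collinear ∩ DE ⟂ AC]
   → E = (10, 11)
3. B_x = 8/3  [B divides EF with EB:BF = 2/3:1/3]
4. B_y = -11/3  [B divides EF with EB:BF = 2/3:1/3]
   → B = (8/3, -11/3)

B = (8/3, -11/3)
E = (10, 11)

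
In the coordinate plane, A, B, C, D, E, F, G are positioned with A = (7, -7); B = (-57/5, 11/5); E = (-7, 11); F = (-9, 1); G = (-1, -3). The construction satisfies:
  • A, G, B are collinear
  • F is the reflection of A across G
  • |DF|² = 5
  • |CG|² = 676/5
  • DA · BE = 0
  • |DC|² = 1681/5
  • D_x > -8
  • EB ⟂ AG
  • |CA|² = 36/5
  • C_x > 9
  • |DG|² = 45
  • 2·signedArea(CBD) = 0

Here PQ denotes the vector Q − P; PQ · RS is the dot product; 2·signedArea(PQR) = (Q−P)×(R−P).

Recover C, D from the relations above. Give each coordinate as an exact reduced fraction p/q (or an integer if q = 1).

1. D_x = -7  [line -22/5·x + -44/5·y + -154/5 = 0 ∩ |DF|² = 5]
2. D_y = 0  [line -22/5·x + -44/5·y + -154/5 = 0 ∩ |DF|² = 5]
   → D = (-7, 0)
3. C_x = 47/5  [line 11/5·x + 22/5·y + 77/5 = 0 ∩ |CA|² = 36/5]
4. C_y = -41/5  [line 11/5·x + 22/5·y + 77/5 = 0 ∩ |CA|² = 36/5]
   → C = (47/5, -41/5)

C = (47/5, -41/5)
D = (-7, 0)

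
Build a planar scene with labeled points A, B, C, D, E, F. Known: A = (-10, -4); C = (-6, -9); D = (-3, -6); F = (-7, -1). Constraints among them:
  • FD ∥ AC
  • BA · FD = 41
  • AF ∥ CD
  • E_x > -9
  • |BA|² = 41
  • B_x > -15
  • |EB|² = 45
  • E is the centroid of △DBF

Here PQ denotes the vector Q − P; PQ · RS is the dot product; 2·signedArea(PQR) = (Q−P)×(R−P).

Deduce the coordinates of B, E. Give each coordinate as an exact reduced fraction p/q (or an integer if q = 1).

1. B_x = -14  [line -4·x + 5·y + -61 = 0 ∩ |BA|² = 41]
2. B_y = 1  [line -4·x + 5·y + -61 = 0 ∩ |BA|² = 41]
   → B = (-14, 1)
3. E_x = -8  [E is the centroid of △DBF]
4. E_y = -2  [E is the centroid of △DBF]
   → E = (-8, -2)

B = (-14, 1)
E = (-8, -2)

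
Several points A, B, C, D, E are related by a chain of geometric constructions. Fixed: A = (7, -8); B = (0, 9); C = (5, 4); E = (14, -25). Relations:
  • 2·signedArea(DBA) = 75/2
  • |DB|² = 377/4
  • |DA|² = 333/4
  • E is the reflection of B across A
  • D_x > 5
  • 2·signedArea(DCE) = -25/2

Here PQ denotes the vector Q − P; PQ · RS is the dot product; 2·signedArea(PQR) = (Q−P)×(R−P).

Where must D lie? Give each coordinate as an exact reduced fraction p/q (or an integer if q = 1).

D = (11/2, 1)

1. D_x = 11/2  [2·signedArea(DBA) = 75/2 ∩ 2·signedArea(DCE) = -25/2]
2. D_y = 1  [2·signedArea(DBA) = 75/2 ∩ 2·signedArea(DCE) = -25/2]
   → D = (11/2, 1)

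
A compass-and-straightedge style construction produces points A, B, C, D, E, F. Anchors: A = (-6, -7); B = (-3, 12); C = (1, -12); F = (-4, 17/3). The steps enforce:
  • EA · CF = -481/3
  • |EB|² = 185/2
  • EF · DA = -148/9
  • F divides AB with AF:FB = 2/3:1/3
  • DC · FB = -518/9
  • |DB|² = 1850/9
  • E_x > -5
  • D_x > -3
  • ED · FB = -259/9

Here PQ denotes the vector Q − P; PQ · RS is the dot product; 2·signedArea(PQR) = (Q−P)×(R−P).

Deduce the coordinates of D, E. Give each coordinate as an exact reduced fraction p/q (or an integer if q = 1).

1. D_x = -8/3  [line -1·x + -19/3·y + -157/9 = 0 ∩ |DB|² = 1850/9]
2. D_y = -7/3  [line -1·x + -19/3·y + -157/9 = 0 ∩ |DB|² = 1850/9]
   → D = (-8/3, -7/3)
3. E_x = -9/2  [EA · CF = -481/3 ∩ ED · FB = -259/9]
4. E_y = 5/2  [EA · CF = -481/3 ∩ ED · FB = -259/9]
   → E = (-9/2, 5/2)

D = (-8/3, -7/3)
E = (-9/2, 5/2)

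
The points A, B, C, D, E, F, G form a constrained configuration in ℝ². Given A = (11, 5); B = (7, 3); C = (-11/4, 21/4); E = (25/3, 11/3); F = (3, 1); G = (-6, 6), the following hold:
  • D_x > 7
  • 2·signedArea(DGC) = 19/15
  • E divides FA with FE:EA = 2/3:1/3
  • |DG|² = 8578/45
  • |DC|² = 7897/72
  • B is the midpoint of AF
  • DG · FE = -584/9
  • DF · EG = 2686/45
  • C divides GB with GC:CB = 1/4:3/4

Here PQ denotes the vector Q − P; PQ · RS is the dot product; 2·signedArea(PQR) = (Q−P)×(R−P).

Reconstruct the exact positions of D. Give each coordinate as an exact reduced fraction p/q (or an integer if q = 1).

1. D_x = 113/15  [2·signedArea(DGC) = 19/15 ∩ DG · FE = -584/9]
2. D_y = 49/15  [2·signedArea(DGC) = 19/15 ∩ DG · FE = -584/9]
   → D = (113/15, 49/15)

D = (113/15, 49/15)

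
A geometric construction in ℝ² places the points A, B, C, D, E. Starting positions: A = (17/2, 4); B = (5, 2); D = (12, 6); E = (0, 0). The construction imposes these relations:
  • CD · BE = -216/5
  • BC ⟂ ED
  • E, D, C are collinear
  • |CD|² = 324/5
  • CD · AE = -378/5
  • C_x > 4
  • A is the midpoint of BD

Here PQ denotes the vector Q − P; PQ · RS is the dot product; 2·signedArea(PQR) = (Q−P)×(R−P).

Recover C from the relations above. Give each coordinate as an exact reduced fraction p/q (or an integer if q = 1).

C = (24/5, 12/5)

1. C_x = 24/5  [E, D, C are collinear ∩ BC ⟂ ED]
2. C_y = 12/5  [E, D, C are collinear ∩ BC ⟂ ED]
   → C = (24/5, 12/5)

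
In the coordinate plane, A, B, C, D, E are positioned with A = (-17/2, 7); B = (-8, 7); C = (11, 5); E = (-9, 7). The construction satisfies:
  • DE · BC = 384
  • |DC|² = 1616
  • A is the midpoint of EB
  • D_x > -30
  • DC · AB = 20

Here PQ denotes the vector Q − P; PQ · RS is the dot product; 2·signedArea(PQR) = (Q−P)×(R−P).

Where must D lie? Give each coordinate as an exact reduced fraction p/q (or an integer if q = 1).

1. D_x = -29  [DC · AB = 20 ∩ DE · BC = 384]
2. D_y = 9  [DC · AB = 20 ∩ DE · BC = 384]
   → D = (-29, 9)

D = (-29, 9)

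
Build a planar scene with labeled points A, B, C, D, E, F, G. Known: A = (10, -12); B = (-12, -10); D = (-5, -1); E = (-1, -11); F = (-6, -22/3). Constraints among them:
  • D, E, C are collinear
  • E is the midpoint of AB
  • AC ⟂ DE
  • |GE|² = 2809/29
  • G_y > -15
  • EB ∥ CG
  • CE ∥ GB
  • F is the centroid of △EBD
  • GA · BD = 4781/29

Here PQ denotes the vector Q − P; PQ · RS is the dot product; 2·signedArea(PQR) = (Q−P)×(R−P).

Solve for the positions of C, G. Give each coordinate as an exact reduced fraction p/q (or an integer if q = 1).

C = (25/29, -454/29)
G = (-294/29, -425/29)

1. C_x = 25/29  [D, E, C are collinear ∩ AC ⟂ DE]
2. C_y = -454/29  [D, E, C are collinear ∩ AC ⟂ DE]
   → C = (25/29, -454/29)
3. G_x = -294/29  [CE ∥ GB ∩ EB ∥ CG]
4. G_y = -425/29  [CE ∥ GB ∩ EB ∥ CG]
   → G = (-294/29, -425/29)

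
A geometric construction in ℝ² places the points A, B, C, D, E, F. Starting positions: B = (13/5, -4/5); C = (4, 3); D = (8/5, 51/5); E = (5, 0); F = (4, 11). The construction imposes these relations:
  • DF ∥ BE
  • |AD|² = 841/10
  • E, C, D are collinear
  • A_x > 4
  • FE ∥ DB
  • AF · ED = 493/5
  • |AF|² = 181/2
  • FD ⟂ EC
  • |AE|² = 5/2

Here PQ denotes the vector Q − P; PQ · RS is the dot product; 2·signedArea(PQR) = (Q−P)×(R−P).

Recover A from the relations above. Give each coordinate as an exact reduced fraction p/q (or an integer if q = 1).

1. A_x = 9/2  [line 17/5·x + -51/5·y + 0 = 0 ∩ |AD|² = 841/10]
2. A_y = 3/2  [line 17/5·x + -51/5·y + 0 = 0 ∩ |AD|² = 841/10]
   → A = (9/2, 3/2)

A = (9/2, 3/2)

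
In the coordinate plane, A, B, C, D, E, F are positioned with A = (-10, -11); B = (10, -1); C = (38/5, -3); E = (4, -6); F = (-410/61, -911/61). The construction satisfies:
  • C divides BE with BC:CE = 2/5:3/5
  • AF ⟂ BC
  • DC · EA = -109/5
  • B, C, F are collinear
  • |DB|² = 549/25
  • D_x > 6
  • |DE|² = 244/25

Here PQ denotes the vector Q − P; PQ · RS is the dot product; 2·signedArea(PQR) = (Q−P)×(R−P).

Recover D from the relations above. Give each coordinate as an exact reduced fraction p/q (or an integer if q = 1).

1. D_x = 32/5  [line 14·x + 5·y + -348/5 = 0 ∩ |DB|² = 549/25]
2. D_y = -4  [line 14·x + 5·y + -348/5 = 0 ∩ |DB|² = 549/25]
   → D = (32/5, -4)

D = (32/5, -4)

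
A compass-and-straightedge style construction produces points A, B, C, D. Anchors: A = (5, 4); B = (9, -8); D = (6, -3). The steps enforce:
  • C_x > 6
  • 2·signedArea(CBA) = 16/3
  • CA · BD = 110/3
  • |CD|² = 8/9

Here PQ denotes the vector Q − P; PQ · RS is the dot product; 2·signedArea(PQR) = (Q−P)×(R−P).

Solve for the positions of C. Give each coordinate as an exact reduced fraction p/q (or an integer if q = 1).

C = (20/3, -7/3)

1. C_x = 20/3  [2·signedArea(CBA) = 16/3 ∩ CA · BD = 110/3]
2. C_y = -7/3  [2·signedArea(CBA) = 16/3 ∩ CA · BD = 110/3]
   → C = (20/3, -7/3)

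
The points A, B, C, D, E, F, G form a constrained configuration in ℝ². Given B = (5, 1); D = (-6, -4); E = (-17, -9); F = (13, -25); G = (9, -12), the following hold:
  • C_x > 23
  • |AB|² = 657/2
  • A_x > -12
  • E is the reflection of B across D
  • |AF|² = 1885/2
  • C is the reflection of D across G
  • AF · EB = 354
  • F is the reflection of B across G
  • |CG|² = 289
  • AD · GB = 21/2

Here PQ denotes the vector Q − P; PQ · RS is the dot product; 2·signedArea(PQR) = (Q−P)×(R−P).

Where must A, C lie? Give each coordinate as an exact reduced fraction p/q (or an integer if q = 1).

1. A_x = -23/2  [AF · EB = 354 ∩ AD · GB = 21/2]
2. A_y = -13/2  [AF · EB = 354 ∩ AD · GB = 21/2]
   → A = (-23/2, -13/2)
3. C_x = 24  [C is the reflection of D across G]
4. C_y = -20  [C is the reflection of D across G]
   → C = (24, -20)

A = (-23/2, -13/2)
C = (24, -20)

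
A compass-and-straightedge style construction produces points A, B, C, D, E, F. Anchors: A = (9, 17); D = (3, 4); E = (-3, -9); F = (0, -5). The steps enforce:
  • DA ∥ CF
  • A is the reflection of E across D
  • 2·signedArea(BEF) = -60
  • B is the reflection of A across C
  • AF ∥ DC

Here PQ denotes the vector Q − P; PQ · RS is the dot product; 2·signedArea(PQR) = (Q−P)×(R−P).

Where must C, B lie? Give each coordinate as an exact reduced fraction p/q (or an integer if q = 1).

B = (-21, -53)
C = (-6, -18)

1. C_x = -6  [DA ∥ CF ∩ AF ∥ DC]
2. C_y = -18  [DA ∥ CF ∩ AF ∥ DC]
   → C = (-6, -18)
3. B_x = -21  [B is the reflection of A across C]
4. B_y = -53  [B is the reflection of A across C]
   → B = (-21, -53)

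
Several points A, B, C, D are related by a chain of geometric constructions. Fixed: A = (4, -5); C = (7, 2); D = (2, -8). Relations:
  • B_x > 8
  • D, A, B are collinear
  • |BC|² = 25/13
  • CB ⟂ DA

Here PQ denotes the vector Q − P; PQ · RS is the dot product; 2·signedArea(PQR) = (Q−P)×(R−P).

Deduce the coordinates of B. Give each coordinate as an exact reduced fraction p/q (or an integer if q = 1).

1. B_x = 106/13  [D, A, B are collinear ∩ CB ⟂ DA]
2. B_y = 16/13  [D, A, B are collinear ∩ CB ⟂ DA]
   → B = (106/13, 16/13)

B = (106/13, 16/13)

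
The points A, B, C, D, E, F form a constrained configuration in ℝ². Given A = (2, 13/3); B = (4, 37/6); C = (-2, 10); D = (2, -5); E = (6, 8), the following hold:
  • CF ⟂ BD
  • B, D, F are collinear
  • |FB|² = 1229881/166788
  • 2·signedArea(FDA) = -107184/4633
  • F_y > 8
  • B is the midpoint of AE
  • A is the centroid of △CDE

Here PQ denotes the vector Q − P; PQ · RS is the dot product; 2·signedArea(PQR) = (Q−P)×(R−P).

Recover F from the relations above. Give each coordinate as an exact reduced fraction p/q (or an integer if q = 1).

1. F_x = 20750/4633  [B, D, F are collinear ∩ CF ⟂ BD]
2. F_y = 40954/4633  [B, D, F are collinear ∩ CF ⟂ BD]
   → F = (20750/4633, 40954/4633)

F = (20750/4633, 40954/4633)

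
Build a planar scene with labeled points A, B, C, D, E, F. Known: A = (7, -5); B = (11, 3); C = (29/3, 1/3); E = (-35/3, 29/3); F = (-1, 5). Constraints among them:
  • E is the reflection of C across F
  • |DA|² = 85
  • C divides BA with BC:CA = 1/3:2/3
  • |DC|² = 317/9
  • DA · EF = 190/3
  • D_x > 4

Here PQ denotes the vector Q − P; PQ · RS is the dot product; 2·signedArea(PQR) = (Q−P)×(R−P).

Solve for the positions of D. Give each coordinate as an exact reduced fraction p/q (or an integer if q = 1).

D = (5, 4)

1. D_x = 5  [line -32/3·x + 14/3·y + 104/3 = 0 ∩ |DC|² = 317/9]
2. D_y = 4  [line -32/3·x + 14/3·y + 104/3 = 0 ∩ |DC|² = 317/9]
   → D = (5, 4)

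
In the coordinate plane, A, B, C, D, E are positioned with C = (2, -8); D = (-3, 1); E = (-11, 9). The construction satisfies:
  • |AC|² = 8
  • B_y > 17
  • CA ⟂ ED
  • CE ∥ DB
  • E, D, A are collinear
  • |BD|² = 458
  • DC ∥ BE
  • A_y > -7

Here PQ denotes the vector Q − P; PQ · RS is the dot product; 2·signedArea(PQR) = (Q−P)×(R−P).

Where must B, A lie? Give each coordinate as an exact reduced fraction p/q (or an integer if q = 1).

1. B_x = -16  [DC ∥ BE ∩ CE ∥ DB]
2. B_y = 18  [DC ∥ BE ∩ CE ∥ DB]
   → B = (-16, 18)
3. A_x = 4  [E, D, A are collinear ∩ CA ⟂ ED]
4. A_y = -6  [E, D, A are collinear ∩ CA ⟂ ED]
   → A = (4, -6)

A = (4, -6)
B = (-16, 18)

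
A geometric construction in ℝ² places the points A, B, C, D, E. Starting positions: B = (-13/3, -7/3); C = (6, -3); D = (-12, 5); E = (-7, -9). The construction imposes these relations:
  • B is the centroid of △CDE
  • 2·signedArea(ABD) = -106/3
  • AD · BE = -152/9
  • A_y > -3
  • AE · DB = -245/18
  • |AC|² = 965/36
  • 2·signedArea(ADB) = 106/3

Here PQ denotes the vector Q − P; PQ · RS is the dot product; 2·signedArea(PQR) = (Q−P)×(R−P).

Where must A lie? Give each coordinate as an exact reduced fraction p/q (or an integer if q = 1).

A = (5/6, -8/3)

1. A_x = 5/6  [2·signedArea(ABD) = -106/3 ∩ AE · DB = -245/18]
2. A_y = -8/3  [2·signedArea(ABD) = -106/3 ∩ AE · DB = -245/18]
   → A = (5/6, -8/3)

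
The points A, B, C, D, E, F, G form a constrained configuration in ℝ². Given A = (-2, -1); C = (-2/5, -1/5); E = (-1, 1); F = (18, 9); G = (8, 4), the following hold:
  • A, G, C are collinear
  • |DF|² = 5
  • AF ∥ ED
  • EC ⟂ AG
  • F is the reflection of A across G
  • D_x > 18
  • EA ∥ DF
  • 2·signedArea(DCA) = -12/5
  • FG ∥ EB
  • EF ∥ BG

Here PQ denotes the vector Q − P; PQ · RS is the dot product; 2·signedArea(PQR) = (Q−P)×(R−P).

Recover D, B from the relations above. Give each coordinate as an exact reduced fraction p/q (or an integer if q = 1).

B = (-11, -4)
D = (19, 11)

1. D_x = 19  [EA ∥ DF ∩ AF ∥ ED]
2. D_y = 11  [EA ∥ DF ∩ AF ∥ ED]
   → D = (19, 11)
3. B_x = -11  [EF ∥ BG ∩ FG ∥ EB]
4. B_y = -4  [EF ∥ BG ∩ FG ∥ EB]
   → B = (-11, -4)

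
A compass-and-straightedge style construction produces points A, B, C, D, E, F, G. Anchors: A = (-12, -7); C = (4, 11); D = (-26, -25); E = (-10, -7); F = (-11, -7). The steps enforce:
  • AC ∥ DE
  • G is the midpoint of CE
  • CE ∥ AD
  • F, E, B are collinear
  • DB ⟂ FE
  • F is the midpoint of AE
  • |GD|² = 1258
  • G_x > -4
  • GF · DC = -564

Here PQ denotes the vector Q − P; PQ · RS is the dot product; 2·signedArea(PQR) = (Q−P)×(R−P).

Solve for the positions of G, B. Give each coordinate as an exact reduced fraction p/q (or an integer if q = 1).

B = (-26, -7)
G = (-3, 2)

1. G_x = -3  [G is the midpoint of CE]
2. G_y = 2  [G is the midpoint of CE]
   → G = (-3, 2)
3. B_x = -26  [F, E, B are collinear ∩ DB ⟂ FE]
4. B_y = -7  [F, E, B are collinear ∩ DB ⟂ FE]
   → B = (-26, -7)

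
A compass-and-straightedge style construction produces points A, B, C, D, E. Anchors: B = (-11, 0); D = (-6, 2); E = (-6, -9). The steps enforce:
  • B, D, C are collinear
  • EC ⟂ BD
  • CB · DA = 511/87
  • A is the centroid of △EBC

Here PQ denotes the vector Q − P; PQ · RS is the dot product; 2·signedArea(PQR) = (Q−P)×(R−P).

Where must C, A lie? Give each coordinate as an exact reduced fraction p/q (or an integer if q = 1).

1. C_x = -284/29  [B, D, C are collinear ∩ EC ⟂ BD]
2. C_y = 14/29  [B, D, C are collinear ∩ EC ⟂ BD]
   → C = (-284/29, 14/29)
3. A_x = -259/29  [A is the centroid of △EBC]
4. A_y = -247/87  [A is the centroid of △EBC]
   → A = (-259/29, -247/87)

A = (-259/29, -247/87)
C = (-284/29, 14/29)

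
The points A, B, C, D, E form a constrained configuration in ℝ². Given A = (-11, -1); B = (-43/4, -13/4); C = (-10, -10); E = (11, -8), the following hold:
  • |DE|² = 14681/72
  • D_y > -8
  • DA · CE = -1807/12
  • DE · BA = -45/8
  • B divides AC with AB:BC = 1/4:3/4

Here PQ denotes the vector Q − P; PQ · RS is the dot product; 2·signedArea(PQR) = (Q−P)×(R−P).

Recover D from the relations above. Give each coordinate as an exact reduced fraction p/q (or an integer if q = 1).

D = (-13/4, -85/12)

1. D_x = -13/4  [DE · BA = -45/8 ∩ DA · CE = -1807/12]
2. D_y = -85/12  [DE · BA = -45/8 ∩ DA · CE = -1807/12]
   → D = (-13/4, -85/12)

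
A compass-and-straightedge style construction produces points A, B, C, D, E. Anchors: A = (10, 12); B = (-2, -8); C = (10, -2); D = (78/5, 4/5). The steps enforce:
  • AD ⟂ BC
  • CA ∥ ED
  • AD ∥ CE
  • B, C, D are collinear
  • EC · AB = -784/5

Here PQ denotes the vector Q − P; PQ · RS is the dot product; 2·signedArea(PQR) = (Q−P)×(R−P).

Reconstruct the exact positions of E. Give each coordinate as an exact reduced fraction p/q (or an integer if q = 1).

1. E_x = 78/5  [CA ∥ ED ∩ AD ∥ CE]
2. E_y = -66/5  [CA ∥ ED ∩ AD ∥ CE]
   → E = (78/5, -66/5)

E = (78/5, -66/5)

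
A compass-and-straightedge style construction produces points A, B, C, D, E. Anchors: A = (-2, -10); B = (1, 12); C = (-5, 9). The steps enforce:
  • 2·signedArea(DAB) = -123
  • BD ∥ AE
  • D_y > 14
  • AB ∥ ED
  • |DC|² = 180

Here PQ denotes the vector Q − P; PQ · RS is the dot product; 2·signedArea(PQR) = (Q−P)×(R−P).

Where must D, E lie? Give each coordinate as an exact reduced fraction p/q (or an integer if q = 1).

D = (7, 15)
E = (4, -7)

1. D_x = 7  [line -22·x + 3·y + 109 = 0 ∩ |DC|² = 180]
2. D_y = 15  [line -22·x + 3·y + 109 = 0 ∩ |DC|² = 180]
   → D = (7, 15)
3. E_x = 4  [AB ∥ ED ∩ BD ∥ AE]
4. E_y = -7  [AB ∥ ED ∩ BD ∥ AE]
   → E = (4, -7)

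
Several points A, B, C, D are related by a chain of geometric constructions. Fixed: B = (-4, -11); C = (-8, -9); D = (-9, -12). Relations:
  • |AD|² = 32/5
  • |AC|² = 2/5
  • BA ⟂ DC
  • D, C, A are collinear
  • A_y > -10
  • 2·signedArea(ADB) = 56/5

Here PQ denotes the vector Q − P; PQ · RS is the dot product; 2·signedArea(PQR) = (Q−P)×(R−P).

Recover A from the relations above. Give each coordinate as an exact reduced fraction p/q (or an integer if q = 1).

A = (-41/5, -48/5)

1. A_x = -41/5  [D, C, A are collinear ∩ BA ⟂ DC]
2. A_y = -48/5  [D, C, A are collinear ∩ BA ⟂ DC]
   → A = (-41/5, -48/5)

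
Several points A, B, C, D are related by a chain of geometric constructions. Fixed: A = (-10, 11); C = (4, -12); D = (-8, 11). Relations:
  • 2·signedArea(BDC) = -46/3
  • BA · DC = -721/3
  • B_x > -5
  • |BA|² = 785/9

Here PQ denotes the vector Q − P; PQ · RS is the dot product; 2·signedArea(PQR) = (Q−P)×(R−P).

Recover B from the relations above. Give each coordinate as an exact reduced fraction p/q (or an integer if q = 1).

B = (-14/3, 10/3)

1. B_x = -14/3  [2·signedArea(BDC) = -46/3 ∩ BA · DC = -721/3]
2. B_y = 10/3  [2·signedArea(BDC) = -46/3 ∩ BA · DC = -721/3]
   → B = (-14/3, 10/3)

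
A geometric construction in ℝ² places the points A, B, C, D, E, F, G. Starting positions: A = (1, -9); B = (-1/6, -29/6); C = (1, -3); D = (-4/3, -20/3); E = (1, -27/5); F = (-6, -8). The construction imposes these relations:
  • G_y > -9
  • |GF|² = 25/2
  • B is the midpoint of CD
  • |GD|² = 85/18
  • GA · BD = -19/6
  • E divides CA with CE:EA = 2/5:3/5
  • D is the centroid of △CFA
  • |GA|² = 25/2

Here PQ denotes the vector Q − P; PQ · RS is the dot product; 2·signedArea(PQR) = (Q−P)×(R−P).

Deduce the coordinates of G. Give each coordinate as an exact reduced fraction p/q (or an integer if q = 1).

1. G_x = -5/2  [line 7/6·x + 11/6·y + 37/2 = 0 ∩ |GA|² = 25/2]
2. G_y = -17/2  [line 7/6·x + 11/6·y + 37/2 = 0 ∩ |GA|² = 25/2]
   → G = (-5/2, -17/2)

G = (-5/2, -17/2)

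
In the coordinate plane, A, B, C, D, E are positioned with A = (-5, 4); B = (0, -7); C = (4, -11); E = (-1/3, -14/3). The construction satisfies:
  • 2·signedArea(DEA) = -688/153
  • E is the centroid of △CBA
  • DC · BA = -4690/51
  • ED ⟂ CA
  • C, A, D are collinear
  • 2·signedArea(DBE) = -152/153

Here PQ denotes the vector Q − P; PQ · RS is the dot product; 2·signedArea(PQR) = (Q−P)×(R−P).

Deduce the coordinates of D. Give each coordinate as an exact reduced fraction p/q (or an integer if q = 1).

1. D_x = 1/17  [C, A, D are collinear ∩ ED ⟂ CA]
2. D_y = -226/51  [C, A, D are collinear ∩ ED ⟂ CA]
   → D = (1/17, -226/51)

D = (1/17, -226/51)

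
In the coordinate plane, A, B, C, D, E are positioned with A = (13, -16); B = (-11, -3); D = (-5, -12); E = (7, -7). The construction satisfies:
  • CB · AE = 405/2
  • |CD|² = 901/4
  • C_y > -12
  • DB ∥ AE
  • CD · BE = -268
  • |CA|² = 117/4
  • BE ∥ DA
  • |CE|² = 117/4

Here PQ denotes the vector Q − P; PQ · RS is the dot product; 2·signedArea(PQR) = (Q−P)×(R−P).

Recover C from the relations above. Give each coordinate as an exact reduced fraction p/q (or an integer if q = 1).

C = (10, -23/2)

1. C_x = 10  [CB · AE = 405/2 ∩ CD · BE = -268]
2. C_y = -23/2  [CB · AE = 405/2 ∩ CD · BE = -268]
   → C = (10, -23/2)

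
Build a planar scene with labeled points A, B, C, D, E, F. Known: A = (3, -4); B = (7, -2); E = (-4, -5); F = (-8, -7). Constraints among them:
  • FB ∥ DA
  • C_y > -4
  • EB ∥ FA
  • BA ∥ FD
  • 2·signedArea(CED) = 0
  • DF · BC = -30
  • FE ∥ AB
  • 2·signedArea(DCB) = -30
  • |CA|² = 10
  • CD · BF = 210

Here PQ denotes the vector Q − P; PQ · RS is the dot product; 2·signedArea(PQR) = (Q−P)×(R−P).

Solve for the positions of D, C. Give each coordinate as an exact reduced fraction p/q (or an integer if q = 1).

1. D_x = -12  [FB ∥ DA ∩ BA ∥ FD]
2. D_y = -9  [FB ∥ DA ∩ BA ∥ FD]
   → D = (-12, -9)
3. C_x = 0  [2·signedArea(CED) = 0 ∩ DF · BC = -30]
4. C_y = -3  [2·signedArea(CED) = 0 ∩ DF · BC = -30]
   → C = (0, -3)

C = (0, -3)
D = (-12, -9)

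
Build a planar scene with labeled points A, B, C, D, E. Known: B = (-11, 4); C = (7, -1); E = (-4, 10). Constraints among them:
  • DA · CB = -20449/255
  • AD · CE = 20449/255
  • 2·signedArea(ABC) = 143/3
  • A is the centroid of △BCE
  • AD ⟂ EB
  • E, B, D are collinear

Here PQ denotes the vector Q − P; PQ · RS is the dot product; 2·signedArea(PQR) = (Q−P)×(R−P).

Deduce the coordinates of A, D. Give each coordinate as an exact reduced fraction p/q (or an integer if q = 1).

A = (-8/3, 13/3)
D = (-1538/255, 702/85)

1. A_x = -8/3  [A is the centroid of △BCE]
2. A_y = 13/3  [A is the centroid of △BCE]
   → A = (-8/3, 13/3)
3. D_x = -1538/255  [E, B, D are collinear ∩ AD ⟂ EB]
4. D_y = 702/85  [E, B, D are collinear ∩ AD ⟂ EB]
   → D = (-1538/255, 702/85)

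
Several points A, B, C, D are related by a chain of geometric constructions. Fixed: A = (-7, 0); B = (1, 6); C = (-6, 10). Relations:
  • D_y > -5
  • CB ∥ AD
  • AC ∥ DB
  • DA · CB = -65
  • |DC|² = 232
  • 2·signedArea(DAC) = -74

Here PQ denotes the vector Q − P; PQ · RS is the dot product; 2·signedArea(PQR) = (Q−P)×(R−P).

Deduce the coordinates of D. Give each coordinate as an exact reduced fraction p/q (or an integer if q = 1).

1. D_x = 0  [AC ∥ DB ∩ CB ∥ AD]
2. D_y = -4  [AC ∥ DB ∩ CB ∥ AD]
   → D = (0, -4)

D = (0, -4)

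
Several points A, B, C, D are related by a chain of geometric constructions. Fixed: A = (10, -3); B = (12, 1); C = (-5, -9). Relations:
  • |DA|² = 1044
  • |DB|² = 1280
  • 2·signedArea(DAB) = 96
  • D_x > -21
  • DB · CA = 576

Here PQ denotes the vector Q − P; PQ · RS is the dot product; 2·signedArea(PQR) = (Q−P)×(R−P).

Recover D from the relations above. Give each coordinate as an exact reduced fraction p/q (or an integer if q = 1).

1. D_x = -20  [2·signedArea(DAB) = 96 ∩ DB · CA = 576]
2. D_y = -15  [2·signedArea(DAB) = 96 ∩ DB · CA = 576]
   → D = (-20, -15)

D = (-20, -15)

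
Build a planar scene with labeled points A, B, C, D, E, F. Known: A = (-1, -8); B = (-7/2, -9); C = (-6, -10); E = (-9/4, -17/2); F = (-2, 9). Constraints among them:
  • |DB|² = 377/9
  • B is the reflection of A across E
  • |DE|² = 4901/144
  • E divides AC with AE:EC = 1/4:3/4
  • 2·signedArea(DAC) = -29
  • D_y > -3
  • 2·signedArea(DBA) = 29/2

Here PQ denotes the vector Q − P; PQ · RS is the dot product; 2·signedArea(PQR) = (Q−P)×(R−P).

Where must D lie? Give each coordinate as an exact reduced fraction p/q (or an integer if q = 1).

D = (-13/6, -8/3)

1. D_x = -13/6  [line -1·x + 5/2·y + 9/2 = 0 ∩ |DB|² = 377/9]
2. D_y = -8/3  [line -1·x + 5/2·y + 9/2 = 0 ∩ |DB|² = 377/9]
   → D = (-13/6, -8/3)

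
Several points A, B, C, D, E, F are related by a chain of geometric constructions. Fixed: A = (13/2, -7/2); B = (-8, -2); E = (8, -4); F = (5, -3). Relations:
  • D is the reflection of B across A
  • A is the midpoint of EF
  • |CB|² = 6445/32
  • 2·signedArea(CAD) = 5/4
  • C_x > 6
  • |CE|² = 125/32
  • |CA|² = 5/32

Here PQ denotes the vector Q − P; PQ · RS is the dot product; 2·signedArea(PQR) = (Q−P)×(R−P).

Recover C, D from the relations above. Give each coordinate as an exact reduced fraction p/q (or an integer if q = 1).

C = (49/8, -27/8)
D = (21, -5)

1. D_x = 21  [D is the reflection of B across A]
2. D_y = -5  [D is the reflection of B across A]
   → D = (21, -5)
3. C_x = 49/8  [line 3/2·x + 29/2·y + 159/4 = 0 ∩ |CB|² = 6445/32]
4. C_y = -27/8  [line 3/2·x + 29/2·y + 159/4 = 0 ∩ |CB|² = 6445/32]
   → C = (49/8, -27/8)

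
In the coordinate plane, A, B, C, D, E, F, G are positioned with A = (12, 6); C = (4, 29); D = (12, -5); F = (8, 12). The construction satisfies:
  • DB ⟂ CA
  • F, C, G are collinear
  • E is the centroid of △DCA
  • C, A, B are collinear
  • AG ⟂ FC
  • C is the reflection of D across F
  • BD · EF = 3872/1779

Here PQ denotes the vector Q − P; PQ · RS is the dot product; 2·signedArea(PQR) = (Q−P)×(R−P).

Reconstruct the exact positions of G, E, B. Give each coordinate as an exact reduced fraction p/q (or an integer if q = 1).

1. G_x = 2912/305  [F, C, G are collinear ∩ AG ⟂ FC]
2. G_y = 1654/305  [F, C, G are collinear ∩ AG ⟂ FC]
   → G = (2912/305, 1654/305)
3. E_x = 28/3  [E is the centroid of △DCA]
4. E_y = 10  [E is the centroid of △DCA]
   → E = (28/3, 10)
5. B_x = 9140/593  [C, A, B are collinear ∩ DB ⟂ CA]
6. B_y = -2261/593  [C, A, B are collinear ∩ DB ⟂ CA]
   → B = (9140/593, -2261/593)

B = (9140/593, -2261/593)
E = (28/3, 10)
G = (2912/305, 1654/305)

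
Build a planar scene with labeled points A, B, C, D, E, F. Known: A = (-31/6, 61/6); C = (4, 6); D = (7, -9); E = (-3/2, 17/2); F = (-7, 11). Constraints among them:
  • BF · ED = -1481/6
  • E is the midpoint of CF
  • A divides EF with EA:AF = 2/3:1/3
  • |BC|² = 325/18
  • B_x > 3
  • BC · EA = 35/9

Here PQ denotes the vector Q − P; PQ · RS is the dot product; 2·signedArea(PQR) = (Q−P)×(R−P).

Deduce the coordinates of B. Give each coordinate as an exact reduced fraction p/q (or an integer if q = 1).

B = (19/6, 11/6)

1. B_x = 19/6  [BF · ED = -1481/6 ∩ BC · EA = 35/9]
2. B_y = 11/6  [BF · ED = -1481/6 ∩ BC · EA = 35/9]
   → B = (19/6, 11/6)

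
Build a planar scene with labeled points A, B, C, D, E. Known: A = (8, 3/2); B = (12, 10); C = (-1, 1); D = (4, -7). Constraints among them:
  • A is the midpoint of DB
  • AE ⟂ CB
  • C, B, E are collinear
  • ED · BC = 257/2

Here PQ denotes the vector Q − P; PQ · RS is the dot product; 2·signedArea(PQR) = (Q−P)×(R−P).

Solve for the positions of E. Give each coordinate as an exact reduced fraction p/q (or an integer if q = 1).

E = (2659/500, 2687/500)

1. E_x = 2659/500  [C, B, E are collinear ∩ AE ⟂ CB]
2. E_y = 2687/500  [C, B, E are collinear ∩ AE ⟂ CB]
   → E = (2659/500, 2687/500)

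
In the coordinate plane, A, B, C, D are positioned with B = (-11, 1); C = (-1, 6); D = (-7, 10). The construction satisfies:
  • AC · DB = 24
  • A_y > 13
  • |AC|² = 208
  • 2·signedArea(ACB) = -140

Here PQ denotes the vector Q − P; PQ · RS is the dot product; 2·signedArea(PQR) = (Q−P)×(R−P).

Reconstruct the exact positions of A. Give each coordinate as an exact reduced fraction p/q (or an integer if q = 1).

A = (-13, 14)

1. A_x = -13  [2·signedArea(ACB) = -140 ∩ AC · DB = 24]
2. A_y = 14  [2·signedArea(ACB) = -140 ∩ AC · DB = 24]
   → A = (-13, 14)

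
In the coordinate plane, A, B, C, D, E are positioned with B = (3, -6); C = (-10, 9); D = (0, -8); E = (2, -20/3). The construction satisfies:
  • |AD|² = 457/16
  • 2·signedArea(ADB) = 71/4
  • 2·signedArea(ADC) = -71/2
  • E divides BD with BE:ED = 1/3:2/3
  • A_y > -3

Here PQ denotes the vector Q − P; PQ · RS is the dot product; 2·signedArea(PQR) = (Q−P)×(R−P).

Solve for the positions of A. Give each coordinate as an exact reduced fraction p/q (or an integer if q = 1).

1. A_x = -1  [2·signedArea(ADC) = -71/2 ∩ 2·signedArea(ADB) = 71/4]
2. A_y = -11/4  [2·signedArea(ADC) = -71/2 ∩ 2·signedArea(ADB) = 71/4]
   → A = (-1, -11/4)

A = (-1, -11/4)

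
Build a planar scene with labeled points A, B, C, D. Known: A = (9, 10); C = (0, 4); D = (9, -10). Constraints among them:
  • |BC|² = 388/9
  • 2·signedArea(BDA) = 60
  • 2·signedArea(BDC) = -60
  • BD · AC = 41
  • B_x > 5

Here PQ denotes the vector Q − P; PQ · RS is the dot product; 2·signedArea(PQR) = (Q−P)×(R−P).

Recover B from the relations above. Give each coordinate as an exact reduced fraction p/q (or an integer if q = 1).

1. B_x = 6  [2·signedArea(BDC) = -60 ∩ BD · AC = 41]
2. B_y = 4/3  [2·signedArea(BDC) = -60 ∩ BD · AC = 41]
   → B = (6, 4/3)

B = (6, 4/3)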